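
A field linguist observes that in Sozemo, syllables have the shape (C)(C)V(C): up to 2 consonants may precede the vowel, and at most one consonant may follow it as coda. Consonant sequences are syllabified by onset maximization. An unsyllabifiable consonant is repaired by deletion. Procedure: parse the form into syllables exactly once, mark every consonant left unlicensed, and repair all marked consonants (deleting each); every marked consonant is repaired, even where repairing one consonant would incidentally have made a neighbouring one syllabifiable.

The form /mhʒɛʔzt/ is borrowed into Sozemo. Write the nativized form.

Under (C)(C)V(C), the unsyllabifiable consonants are /m/, /z/, /t/ (at most one coda consonant is licensed; onsets may contain at most 2 consonants).
Deletion applies to /m/, /z/, /t/.

hʒɛʔ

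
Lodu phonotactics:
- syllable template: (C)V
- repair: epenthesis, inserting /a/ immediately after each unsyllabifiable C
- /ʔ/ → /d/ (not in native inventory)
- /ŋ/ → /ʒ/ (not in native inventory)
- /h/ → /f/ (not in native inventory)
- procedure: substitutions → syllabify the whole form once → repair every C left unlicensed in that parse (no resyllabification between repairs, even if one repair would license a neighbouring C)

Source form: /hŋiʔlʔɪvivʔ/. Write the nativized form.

Substitution: /h/ → /f/, /ŋ/ → /ʒ/, /ʔ/ → /d/, giving /fʒidldɪvivd/.
Syllabifying with onset maximization leaves /f/, /d/, /l/, /v/, /d/ stranded (no codas are permitted; onsets are limited to one consonant).
Inserting the epenthetic vowel yields /f/ → /fa/, /d/ → /da/, /l/ → /la/, /v/ → /va/, /d/ → /da/.

faʒidaladɪvivada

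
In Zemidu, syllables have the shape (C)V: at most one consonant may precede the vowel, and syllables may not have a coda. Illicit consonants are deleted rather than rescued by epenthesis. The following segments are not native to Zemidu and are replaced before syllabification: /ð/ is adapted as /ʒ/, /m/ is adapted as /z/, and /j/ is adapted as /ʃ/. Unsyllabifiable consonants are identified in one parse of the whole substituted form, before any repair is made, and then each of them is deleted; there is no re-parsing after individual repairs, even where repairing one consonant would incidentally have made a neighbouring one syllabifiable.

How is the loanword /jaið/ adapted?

ʃai

Substitution: /j/ → /ʃ/, /ð/ → /ʒ/, giving /ʃaiʒ/.
Syllabifying with onset maximization leaves /ʒ/ stranded (no codas are permitted; onsets are limited to one consonant).
Deleting the stranded consonants removes /ʒ/.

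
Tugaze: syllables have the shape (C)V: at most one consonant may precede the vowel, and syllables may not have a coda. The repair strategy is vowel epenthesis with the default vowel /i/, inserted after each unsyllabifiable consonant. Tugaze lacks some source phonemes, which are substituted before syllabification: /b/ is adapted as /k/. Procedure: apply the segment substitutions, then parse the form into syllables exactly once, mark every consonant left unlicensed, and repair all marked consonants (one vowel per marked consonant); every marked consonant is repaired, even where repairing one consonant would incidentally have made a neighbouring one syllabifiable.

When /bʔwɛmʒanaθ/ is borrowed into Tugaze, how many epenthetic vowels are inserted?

After substitution the input is /kʔwɛmʒanaθ/.
The unsyllabifiable consonants are /k/, /ʔ/, /m/, /θ/; each receives one epenthetic vowel.

4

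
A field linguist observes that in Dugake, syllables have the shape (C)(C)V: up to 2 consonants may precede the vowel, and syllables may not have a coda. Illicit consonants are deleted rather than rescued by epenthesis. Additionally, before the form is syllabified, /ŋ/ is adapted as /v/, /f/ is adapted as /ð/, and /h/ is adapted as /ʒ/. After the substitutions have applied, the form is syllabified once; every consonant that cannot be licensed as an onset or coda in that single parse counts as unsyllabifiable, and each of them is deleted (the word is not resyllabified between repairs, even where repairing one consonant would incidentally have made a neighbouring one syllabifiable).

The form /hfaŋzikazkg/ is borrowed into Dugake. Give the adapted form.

Substitution: /h/ → /ʒ/, /f/ → /ð/, /ŋ/ → /v/, giving /ʒðavzikazkg/.
The consonants /z/, /k/, /g/ cannot be parsed into a legal (C)(C)V syllable (no codas are permitted; onsets may contain at most 2 consonants).
Each unlicensed consonant is deleted: /z/, /k/, /g/.

ʒðavzika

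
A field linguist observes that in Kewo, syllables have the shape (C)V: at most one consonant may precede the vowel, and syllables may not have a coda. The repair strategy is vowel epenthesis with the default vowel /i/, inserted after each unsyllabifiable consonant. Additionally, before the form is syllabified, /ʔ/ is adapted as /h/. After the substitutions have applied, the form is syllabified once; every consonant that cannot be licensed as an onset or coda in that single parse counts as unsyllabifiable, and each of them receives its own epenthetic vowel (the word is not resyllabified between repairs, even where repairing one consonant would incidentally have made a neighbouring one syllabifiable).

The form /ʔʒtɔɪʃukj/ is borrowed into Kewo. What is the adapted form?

Substitution: /ʔ/ → /h/, giving /hʒtɔɪʃukj/.
The consonants /h/, /ʒ/, /k/, /j/ cannot be parsed into a legal (C)V syllable (no codas are permitted; onsets are limited to one consonant).
Each unlicensed consonant becomes the onset of a new syllable: /h/ → /hi/, /ʒ/ → /ʒi/, /k/ → /ki/, /j/ → /ji/.

hiʒitɔɪʃukiji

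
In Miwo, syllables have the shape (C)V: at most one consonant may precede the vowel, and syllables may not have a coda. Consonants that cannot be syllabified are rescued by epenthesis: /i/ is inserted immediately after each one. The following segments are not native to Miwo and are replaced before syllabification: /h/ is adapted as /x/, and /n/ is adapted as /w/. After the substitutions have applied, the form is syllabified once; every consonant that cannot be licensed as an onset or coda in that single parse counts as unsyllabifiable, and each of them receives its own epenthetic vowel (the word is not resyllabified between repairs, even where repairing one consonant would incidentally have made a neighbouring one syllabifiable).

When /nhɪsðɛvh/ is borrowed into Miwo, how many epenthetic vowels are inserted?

After substitution the input is /wxɪsðɛvx/.
The unsyllabifiable consonants are /w/, /s/, /v/, /x/; each receives one epenthetic vowel.

4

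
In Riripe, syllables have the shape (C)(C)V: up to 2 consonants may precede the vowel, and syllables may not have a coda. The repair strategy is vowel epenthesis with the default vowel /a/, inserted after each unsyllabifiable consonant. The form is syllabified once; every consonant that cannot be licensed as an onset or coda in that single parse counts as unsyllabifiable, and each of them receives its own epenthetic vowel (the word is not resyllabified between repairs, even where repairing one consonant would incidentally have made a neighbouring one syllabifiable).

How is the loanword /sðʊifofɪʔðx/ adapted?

The consonants /ʔ/, /ð/, /x/ cannot be parsed into a legal (C)(C)V syllable (no codas are permitted; onsets may contain at most 2 consonants).
Each unlicensed consonant becomes the onset of a new syllable: /ʔ/ → /ʔa/, /ð/ → /ða/, /x/ → /xa/.

sðʊifofɪʔaðaxa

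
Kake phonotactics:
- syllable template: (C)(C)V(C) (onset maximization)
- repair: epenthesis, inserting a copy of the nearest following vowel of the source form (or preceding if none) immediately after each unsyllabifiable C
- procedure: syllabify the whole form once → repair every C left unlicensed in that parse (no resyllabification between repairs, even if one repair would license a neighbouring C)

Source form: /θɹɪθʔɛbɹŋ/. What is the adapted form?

The consonants /ɹ/, /ŋ/ cannot be parsed into a legal (C)(C)V(C) syllable (at most one coda consonant is licensed; onsets may contain at most 2 consonants).
Each unlicensed consonant becomes the onset of a new syllable: /ɹ/ → /ɹɛ/, /ŋ/ → /ŋɛ/.

θɹɪθʔɛbɹɛŋɛ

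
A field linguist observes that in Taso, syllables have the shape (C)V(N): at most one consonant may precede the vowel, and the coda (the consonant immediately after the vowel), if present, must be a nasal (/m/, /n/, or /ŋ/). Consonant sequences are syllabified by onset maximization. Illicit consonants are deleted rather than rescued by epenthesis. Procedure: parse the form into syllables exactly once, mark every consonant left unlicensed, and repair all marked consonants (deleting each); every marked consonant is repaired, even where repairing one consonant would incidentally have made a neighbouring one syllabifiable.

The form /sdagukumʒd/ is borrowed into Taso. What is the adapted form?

The consonants /s/, /ʒ/, /d/ cannot be parsed into a legal (C)V(N) syllable (only a nasal (/m/, /n/, or /ŋ/) is licensed in coda position; onsets are limited to one consonant).
Deletion applies to /s/, /ʒ/, /d/.

dagukum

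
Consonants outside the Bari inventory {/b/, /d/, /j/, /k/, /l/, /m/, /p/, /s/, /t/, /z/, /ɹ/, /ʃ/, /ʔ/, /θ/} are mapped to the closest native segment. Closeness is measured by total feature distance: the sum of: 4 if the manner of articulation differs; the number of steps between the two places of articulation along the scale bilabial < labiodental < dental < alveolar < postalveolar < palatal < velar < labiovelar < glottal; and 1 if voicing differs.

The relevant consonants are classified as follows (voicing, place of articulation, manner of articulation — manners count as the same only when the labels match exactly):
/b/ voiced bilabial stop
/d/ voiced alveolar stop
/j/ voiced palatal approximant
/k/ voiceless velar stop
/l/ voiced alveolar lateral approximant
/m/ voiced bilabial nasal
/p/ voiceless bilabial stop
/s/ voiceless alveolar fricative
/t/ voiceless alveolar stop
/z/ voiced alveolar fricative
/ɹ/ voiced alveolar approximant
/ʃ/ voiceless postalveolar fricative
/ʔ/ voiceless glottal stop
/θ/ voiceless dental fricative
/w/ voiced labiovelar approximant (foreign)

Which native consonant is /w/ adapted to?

j

/j/ is closest: same manner (approximant), place distance 2 (labiovelar→palatal), same voicing; total 2. Next closest is /ɹ/ at distance 4.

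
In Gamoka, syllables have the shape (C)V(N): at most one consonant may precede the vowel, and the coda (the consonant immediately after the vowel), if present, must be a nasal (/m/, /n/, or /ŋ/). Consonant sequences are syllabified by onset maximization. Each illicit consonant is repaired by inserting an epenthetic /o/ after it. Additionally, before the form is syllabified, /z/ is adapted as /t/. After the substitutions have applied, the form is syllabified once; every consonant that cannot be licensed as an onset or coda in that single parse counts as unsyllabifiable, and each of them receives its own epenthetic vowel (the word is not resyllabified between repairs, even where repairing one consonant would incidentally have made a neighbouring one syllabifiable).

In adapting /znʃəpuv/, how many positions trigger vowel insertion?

3

After substitution the input is /tnʃəpuv/.
The unsyllabifiable consonants are /t/, /n/, /v/; each receives one epenthetic vowel.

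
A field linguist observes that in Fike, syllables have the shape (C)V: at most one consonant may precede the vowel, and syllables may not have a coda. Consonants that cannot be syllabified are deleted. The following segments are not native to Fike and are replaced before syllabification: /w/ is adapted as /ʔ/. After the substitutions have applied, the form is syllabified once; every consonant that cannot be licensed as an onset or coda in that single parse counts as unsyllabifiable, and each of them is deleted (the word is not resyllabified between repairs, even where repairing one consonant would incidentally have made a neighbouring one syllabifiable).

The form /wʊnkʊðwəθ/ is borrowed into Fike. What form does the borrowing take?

Substitution: /w/ → /ʔ/, giving /ʔʊnkʊðʔəθ/.
Under (C)V, the unsyllabifiable consonants are /n/, /ð/, /θ/ (no codas are permitted; onsets are limited to one consonant).
Deletion applies to /n/, /ð/, /θ/.

ʔʊkʊʔə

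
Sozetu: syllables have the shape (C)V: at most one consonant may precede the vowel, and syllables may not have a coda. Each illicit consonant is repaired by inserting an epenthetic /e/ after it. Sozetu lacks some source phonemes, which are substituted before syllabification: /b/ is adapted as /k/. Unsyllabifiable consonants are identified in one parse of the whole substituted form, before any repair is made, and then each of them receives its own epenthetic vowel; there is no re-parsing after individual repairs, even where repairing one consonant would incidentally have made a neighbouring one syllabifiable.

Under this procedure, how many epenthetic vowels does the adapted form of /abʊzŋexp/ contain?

3

After substitution the input is /akʊzŋexp/.
The unsyllabifiable consonants are /z/, /x/, /p/; each receives one epenthetic vowel.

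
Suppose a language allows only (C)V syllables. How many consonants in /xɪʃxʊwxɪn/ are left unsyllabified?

3

Syllabifying with onset maximization leaves /ʃ/, /w/, /n/ stranded (no codas are permitted; onsets are limited to one consonant).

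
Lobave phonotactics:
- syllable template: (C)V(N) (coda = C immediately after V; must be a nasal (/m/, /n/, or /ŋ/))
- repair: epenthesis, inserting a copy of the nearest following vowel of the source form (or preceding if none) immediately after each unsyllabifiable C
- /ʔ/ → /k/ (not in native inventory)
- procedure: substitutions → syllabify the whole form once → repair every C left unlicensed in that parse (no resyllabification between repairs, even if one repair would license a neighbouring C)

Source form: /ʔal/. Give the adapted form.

kala

Substitution: /ʔ/ → /k/, giving /kal/.
Under (C)V(N), the unsyllabifiable consonants are /l/ (only a nasal (/m/, /n/, or /ŋ/) is licensed in coda position; onsets are limited to one consonant).
Epenthesis after each stranded consonant: /l/ → /la/.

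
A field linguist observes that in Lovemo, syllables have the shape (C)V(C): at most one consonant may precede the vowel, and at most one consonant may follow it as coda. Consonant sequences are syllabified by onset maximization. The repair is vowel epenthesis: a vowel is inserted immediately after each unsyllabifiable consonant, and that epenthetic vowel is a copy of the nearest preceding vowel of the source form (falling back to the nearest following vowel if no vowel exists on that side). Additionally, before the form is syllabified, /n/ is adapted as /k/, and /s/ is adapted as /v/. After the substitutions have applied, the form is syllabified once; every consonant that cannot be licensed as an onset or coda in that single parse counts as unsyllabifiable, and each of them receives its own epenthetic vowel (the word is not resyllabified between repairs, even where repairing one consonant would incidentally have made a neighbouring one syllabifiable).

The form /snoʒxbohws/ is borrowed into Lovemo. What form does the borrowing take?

vokoʒxobohwovo

Substitution: /s/ → /v/, /n/ → /k/, giving /vkoʒxbohwv/.
Syllabifying with onset maximization leaves /v/, /x/, /w/, /v/ stranded (at most one coda consonant is licensed; onsets are limited to one consonant).
Inserting the epenthetic vowel yields /v/ → /vo/, /x/ → /xo/, /w/ → /wo/, /v/ → /vo/.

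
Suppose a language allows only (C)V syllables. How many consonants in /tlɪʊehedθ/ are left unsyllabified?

3

Under (C)V, the unsyllabifiable consonants are /t/, /d/, /θ/ (no codas are permitted; onsets are limited to one consonant).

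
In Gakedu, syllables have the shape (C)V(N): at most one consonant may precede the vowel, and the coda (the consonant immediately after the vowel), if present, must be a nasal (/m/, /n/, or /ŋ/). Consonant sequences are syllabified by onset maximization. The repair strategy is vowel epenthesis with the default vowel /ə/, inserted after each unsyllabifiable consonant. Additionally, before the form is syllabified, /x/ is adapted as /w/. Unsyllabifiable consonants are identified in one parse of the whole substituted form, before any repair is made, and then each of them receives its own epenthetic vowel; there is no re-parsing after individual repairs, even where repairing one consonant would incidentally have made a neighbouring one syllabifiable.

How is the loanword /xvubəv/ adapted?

wəvubəvə

Substitution: /x/ → /w/, giving /wvubəv/.
Under (C)V(N), the unsyllabifiable consonants are /w/, /v/ (only a nasal (/m/, /n/, or /ŋ/) is licensed in coda position; onsets are limited to one consonant).
Inserting the epenthetic vowel yields /w/ → /wə/, /v/ → /və/.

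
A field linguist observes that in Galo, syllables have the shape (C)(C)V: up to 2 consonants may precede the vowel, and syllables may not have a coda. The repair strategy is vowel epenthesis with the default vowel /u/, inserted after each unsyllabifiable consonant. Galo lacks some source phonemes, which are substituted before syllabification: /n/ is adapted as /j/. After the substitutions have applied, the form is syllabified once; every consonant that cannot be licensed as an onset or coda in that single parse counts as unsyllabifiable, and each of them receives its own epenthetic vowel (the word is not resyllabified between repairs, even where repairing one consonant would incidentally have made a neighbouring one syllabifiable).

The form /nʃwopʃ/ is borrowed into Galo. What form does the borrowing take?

juʃwopuʃu

Substitution: /n/ → /j/, giving /jʃwopʃ/.
The consonants /j/, /p/, /ʃ/ cannot be parsed into a legal (C)(C)V syllable (no codas are permitted; onsets may contain at most 2 consonants).
Each unlicensed consonant becomes the onset of a new syllable: /j/ → /ju/, /p/ → /pu/, /ʃ/ → /ʃu/.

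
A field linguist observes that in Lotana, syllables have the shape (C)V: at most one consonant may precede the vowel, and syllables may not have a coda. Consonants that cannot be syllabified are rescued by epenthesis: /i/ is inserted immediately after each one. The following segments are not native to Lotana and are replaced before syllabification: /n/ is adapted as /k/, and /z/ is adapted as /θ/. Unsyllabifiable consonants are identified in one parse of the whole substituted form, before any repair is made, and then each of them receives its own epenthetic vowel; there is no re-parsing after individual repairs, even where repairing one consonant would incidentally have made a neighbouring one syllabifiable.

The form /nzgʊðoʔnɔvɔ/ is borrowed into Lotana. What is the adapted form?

Substitution: /n/ → /k/, /z/ → /θ/, giving /kθgʊðoʔkɔvɔ/.
Syllabifying with onset maximization leaves /k/, /θ/, /ʔ/ stranded (no codas are permitted; onsets are limited to one consonant).
Epenthesis after each stranded consonant: /k/ → /ki/, /θ/ → /θi/, /ʔ/ → /ʔi/.

kiθigʊðoʔikɔvɔ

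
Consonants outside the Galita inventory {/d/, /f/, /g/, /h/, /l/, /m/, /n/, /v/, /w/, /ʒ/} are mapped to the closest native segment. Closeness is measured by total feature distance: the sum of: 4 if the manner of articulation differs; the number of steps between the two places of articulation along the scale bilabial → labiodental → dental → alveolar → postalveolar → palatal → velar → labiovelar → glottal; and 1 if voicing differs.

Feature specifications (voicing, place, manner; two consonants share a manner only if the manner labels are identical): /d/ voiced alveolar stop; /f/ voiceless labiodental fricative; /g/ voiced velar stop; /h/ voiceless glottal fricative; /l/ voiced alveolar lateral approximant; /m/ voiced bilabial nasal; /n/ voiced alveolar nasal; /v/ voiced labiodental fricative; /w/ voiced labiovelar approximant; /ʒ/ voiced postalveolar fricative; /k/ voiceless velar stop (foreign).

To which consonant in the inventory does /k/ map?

g

/g/ is closest: same manner (stop), place distance 0 (velar→velar), voicing differs (+1); total 1. Next closest is /d/ at distance 4.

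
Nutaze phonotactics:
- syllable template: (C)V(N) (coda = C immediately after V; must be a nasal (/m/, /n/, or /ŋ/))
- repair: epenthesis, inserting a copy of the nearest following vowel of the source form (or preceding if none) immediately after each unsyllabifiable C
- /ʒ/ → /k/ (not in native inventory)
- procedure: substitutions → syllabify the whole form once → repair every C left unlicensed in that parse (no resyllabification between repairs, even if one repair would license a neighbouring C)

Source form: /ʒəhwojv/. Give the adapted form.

Substitution: /ʒ/ → /k/, giving /kəhwojv/.
Syllabifying with onset maximization leaves /h/, /j/, /v/ stranded (only a nasal (/m/, /n/, or /ŋ/) is licensed in coda position; onsets are limited to one consonant).
Each unlicensed consonant becomes the onset of a new syllable: /h/ → /ho/, /j/ → /jo/, /v/ → /vo/.

kəhowojovo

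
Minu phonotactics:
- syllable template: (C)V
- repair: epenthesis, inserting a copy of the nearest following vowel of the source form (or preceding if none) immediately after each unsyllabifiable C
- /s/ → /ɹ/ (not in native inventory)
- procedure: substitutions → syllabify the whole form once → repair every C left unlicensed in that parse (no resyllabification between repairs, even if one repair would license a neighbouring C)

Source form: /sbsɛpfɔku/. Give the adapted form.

Substitution: /s/ → /ɹ/, giving /ɹbɹɛpfɔku/.
Under (C)V, the unsyllabifiable consonants are /ɹ/, /b/, /p/ (no codas are permitted; onsets are limited to one consonant).
Inserting the epenthetic vowel yields /ɹ/ → /ɹɛ/, /b/ → /bɛ/, /p/ → /pɔ/.

ɹɛbɛɹɛpɔfɔku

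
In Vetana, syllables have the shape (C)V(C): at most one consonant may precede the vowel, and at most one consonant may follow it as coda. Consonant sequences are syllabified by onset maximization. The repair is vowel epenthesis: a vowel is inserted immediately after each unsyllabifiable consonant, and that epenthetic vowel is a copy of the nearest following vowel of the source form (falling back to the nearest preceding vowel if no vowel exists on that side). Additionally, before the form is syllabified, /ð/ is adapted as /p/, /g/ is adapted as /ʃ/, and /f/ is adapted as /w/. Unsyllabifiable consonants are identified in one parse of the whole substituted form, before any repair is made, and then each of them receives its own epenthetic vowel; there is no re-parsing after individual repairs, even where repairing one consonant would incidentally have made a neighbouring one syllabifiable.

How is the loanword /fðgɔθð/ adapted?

Substitution: /f/ → /w/, /ð/ → /p/, /g/ → /ʃ/, giving /wpʃɔθp/.
The consonants /w/, /p/, /p/ cannot be parsed into a legal (C)V(C) syllable (at most one coda consonant is licensed; onsets are limited to one consonant).
Inserting the epenthetic vowel yields /w/ → /wɔ/, /p/ → /pɔ/, /p/ → /pɔ/.

wɔpɔʃɔθpɔ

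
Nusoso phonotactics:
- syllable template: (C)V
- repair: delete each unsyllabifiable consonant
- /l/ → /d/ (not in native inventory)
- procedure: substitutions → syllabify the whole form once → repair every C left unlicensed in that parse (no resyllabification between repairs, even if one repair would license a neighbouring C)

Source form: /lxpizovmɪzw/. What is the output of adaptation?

Substitution: /l/ → /d/, giving /dxpizovmɪzw/.
Syllabifying with onset maximization leaves /d/, /x/, /v/, /z/, /w/ stranded (no codas are permitted; onsets are limited to one consonant).
Deleting the stranded consonants removes /d/, /x/, /v/, /z/, /w/.

pizomɪ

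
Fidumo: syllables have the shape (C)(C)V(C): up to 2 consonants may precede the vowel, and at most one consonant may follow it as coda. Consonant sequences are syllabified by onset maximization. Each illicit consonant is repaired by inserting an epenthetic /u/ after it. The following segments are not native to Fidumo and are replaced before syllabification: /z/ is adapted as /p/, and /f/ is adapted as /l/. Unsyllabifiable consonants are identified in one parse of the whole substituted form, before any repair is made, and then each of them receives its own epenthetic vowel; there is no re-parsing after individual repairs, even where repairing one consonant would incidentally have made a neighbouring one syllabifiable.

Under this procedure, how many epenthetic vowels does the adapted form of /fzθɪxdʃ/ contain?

3

After substitution the input is /lpθɪxdʃ/.
The unsyllabifiable consonants are /l/, /d/, /ʃ/; each receives one epenthetic vowel.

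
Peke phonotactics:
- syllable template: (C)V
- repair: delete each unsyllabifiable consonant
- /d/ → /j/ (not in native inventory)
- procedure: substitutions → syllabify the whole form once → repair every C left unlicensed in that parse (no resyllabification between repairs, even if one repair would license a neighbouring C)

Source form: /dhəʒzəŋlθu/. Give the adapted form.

Substitution: /d/ → /j/, giving /jhəʒzəŋlθu/.
Under (C)V, the unsyllabifiable consonants are /j/, /ʒ/, /ŋ/, /l/ (no codas are permitted; onsets are limited to one consonant).
Each unlicensed consonant is deleted: /j/, /ʒ/, /ŋ/, /l/.

həzəθu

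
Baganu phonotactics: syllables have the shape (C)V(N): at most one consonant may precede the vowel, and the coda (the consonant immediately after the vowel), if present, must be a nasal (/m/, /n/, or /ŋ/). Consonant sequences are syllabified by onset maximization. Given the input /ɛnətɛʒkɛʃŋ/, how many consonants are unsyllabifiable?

3

The consonants /ʒ/, /ʃ/, /ŋ/ cannot be parsed into a legal (C)V(N) syllable (only a nasal (/m/, /n/, or /ŋ/) is licensed in coda position; onsets are limited to one consonant).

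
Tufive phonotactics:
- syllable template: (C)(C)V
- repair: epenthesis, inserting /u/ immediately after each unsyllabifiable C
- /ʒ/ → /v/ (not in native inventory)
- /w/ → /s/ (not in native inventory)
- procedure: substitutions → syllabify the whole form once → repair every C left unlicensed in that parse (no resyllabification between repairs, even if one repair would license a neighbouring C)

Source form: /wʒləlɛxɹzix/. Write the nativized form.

suvləlɛxuɹzixu

Substitution: /w/ → /s/, /ʒ/ → /v/, giving /svləlɛxɹzix/.
Syllabifying with onset maximization leaves /s/, /x/, /x/ stranded (no codas are permitted; onsets may contain at most 2 consonants).
Epenthesis after each stranded consonant: /s/ → /su/, /x/ → /xu/, /x/ → /xu/.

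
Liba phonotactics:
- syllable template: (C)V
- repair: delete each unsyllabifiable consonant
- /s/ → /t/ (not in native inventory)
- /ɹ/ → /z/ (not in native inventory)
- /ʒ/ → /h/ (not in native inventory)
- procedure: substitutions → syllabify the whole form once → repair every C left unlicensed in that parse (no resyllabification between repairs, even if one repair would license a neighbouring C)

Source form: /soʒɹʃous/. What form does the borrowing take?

Substitution: /s/ → /t/, /ʒ/ → /h/, /ɹ/ → /z/, giving /tohzʃout/.
The consonants /h/, /z/, /t/ cannot be parsed into a legal (C)V syllable (no codas are permitted; onsets are limited to one consonant).
Deletion applies to /h/, /z/, /t/.

toʃou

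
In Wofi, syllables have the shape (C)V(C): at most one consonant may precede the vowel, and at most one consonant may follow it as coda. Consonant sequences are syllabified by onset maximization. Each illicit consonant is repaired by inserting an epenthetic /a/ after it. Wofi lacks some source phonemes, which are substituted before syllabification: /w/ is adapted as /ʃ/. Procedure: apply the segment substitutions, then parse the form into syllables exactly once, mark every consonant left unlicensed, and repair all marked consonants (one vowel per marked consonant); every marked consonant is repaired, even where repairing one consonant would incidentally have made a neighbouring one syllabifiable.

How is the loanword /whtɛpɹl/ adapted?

ʃahatɛpɹala

Substitution: /w/ → /ʃ/, giving /ʃhtɛpɹl/.
The consonants /ʃ/, /h/, /ɹ/, /l/ cannot be parsed into a legal (C)V(C) syllable (at most one coda consonant is licensed; onsets are limited to one consonant).
Epenthesis after each stranded consonant: /ʃ/ → /ʃa/, /h/ → /ha/, /ɹ/ → /ɹa/, /l/ → /la/.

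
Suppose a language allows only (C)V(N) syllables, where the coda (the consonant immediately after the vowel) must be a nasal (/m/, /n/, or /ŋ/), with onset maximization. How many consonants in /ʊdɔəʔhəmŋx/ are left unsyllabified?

3

Under (C)V(N), the unsyllabifiable consonants are /ʔ/, /ŋ/, /x/ (only a nasal (/m/, /n/, or /ŋ/) is licensed in coda position; onsets are limited to one consonant).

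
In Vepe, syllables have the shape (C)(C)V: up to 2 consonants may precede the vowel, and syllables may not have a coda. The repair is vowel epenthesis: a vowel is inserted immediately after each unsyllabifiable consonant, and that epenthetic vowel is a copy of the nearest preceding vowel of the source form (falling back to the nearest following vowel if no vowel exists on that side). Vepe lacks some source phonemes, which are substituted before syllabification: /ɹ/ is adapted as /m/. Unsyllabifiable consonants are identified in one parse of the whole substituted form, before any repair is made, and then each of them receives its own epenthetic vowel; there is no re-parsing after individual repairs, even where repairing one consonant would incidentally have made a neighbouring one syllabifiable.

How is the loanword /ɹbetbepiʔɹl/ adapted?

Substitution: /ɹ/ → /m/, giving /mbetbepiʔml/.
The consonants /ʔ/, /m/, /l/ cannot be parsed into a legal (C)(C)V syllable (no codas are permitted; onsets may contain at most 2 consonants).
Inserting the epenthetic vowel yields /ʔ/ → /ʔi/, /m/ → /mi/, /l/ → /li/.

mbetbepiʔimili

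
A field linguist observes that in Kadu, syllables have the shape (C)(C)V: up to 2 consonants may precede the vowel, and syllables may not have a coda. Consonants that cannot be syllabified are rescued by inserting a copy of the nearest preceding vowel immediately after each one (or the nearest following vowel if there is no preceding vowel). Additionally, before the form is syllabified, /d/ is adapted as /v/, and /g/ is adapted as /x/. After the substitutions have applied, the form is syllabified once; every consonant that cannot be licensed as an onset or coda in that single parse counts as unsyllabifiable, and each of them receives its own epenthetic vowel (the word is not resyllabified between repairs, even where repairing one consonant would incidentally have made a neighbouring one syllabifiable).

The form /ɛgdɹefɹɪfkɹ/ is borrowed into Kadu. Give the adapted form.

Substitution: /g/ → /x/, /d/ → /v/, giving /ɛxvɹefɹɪfkɹ/.
Syllabifying with onset maximization leaves /x/, /f/, /k/, /ɹ/ stranded (no codas are permitted; onsets may contain at most 2 consonants).
Each unlicensed consonant becomes the onset of a new syllable: /x/ → /xɛ/, /f/ → /fɪ/, /k/ → /kɪ/, /ɹ/ → /ɹɪ/.

ɛxɛvɹefɹɪfɪkɪɹɪ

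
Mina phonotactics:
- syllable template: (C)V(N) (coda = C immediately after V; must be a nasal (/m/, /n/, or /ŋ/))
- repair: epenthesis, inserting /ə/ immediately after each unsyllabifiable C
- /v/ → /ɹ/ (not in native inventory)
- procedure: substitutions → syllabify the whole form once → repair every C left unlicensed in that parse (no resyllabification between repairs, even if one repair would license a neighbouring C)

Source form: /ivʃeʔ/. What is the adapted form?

iɹəʃeʔə

Substitution: /v/ → /ɹ/, giving /iɹʃeʔ/.
Under (C)V(N), the unsyllabifiable consonants are /ɹ/, /ʔ/ (only a nasal (/m/, /n/, or /ŋ/) is licensed in coda position; onsets are limited to one consonant).
Each unlicensed consonant becomes the onset of a new syllable: /ɹ/ → /ɹə/, /ʔ/ → /ʔə/.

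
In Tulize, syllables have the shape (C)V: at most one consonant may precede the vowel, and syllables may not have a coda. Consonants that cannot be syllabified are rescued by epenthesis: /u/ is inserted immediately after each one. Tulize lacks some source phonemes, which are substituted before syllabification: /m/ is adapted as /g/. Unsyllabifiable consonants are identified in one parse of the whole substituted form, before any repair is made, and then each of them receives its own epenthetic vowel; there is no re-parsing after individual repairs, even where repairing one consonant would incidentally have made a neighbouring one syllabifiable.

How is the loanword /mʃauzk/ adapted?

guʃauzuku

Substitution: /m/ → /g/, giving /gʃauzk/.
Under (C)V, the unsyllabifiable consonants are /g/, /z/, /k/ (no codas are permitted; onsets are limited to one consonant).
Epenthesis after each stranded consonant: /g/ → /gu/, /z/ → /zu/, /k/ → /ku/.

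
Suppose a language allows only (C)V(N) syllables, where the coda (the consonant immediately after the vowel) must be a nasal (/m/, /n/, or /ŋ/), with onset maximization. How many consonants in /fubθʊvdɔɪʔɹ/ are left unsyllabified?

Syllabifying with onset maximization leaves /b/, /v/, /ʔ/, /ɹ/ stranded (only a nasal (/m/, /n/, or /ŋ/) is licensed in coda position; onsets are limited to one consonant).

4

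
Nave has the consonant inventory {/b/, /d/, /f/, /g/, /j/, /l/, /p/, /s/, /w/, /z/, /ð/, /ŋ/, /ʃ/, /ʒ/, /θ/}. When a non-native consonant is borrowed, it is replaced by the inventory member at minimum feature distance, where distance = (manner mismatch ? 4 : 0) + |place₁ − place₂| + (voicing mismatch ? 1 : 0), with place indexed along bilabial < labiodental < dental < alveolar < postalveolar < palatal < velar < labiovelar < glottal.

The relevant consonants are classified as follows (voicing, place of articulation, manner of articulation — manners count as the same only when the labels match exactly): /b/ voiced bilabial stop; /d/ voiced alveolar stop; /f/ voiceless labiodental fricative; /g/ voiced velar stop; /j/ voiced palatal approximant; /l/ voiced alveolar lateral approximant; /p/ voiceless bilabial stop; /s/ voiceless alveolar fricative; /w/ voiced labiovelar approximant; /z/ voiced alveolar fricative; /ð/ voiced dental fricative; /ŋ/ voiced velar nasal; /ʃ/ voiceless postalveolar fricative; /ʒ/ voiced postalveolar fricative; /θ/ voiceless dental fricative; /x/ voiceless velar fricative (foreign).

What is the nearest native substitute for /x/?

ʃ

/ʃ/ is closest: same manner (fricative), place distance 2 (velar→postalveolar), same voicing; total 2. Next closest is /s/ at distance 3.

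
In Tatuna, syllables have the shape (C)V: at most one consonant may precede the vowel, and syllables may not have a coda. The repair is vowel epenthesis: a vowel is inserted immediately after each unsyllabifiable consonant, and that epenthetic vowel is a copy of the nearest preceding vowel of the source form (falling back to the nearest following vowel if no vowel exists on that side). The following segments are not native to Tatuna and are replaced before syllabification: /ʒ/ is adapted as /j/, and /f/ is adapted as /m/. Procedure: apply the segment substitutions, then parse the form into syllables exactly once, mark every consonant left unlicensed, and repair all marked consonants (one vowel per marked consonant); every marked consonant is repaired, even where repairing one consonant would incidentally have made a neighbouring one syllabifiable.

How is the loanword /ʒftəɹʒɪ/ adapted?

jəmətəɹəjɪ

Substitution: /ʒ/ → /j/, /f/ → /m/, giving /jmtəɹjɪ/.
The consonants /j/, /m/, /ɹ/ cannot be parsed into a legal (C)V syllable (no codas are permitted; onsets are limited to one consonant).
Each unlicensed consonant becomes the onset of a new syllable: /j/ → /jə/, /m/ → /mə/, /ɹ/ → /ɹə/.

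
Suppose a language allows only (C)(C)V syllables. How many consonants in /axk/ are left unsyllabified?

The consonants /x/, /k/ cannot be parsed into a legal (C)(C)V syllable (no codas are permitted; onsets may contain at most 2 consonants).

2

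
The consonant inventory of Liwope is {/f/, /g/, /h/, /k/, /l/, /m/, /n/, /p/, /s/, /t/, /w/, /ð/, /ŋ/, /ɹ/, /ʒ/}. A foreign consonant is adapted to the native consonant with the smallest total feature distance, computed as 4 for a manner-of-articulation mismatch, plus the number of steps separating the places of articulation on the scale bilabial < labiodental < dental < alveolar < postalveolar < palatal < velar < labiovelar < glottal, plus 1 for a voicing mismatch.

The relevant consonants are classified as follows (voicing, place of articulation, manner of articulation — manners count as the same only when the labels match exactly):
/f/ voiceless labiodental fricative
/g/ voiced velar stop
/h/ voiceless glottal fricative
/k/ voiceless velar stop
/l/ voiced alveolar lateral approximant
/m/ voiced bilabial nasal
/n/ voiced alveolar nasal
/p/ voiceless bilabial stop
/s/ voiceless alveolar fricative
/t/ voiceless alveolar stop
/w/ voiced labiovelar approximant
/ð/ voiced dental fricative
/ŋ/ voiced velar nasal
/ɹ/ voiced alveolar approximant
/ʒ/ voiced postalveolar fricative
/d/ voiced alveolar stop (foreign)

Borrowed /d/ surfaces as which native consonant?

t

/t/ is closest: same manner (stop), place distance 0 (alveolar→alveolar), voicing differs (+1); total 1. Next closest is /g/ at distance 3.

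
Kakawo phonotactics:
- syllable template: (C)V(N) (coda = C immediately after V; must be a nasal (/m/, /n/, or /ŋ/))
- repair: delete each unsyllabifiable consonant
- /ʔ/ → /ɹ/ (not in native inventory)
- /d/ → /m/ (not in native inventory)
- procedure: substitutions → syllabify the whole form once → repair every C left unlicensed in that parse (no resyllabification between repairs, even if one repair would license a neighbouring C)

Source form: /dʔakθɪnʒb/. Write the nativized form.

Substitution: /d/ → /m/, /ʔ/ → /ɹ/, giving /mɹakθɪnʒb/.
The consonants /m/, /k/, /ʒ/, /b/ cannot be parsed into a legal (C)V(N) syllable (only a nasal (/m/, /n/, or /ŋ/) is licensed in coda position; onsets are limited to one consonant).
Deletion applies to /m/, /k/, /ʒ/, /b/.

ɹaθɪn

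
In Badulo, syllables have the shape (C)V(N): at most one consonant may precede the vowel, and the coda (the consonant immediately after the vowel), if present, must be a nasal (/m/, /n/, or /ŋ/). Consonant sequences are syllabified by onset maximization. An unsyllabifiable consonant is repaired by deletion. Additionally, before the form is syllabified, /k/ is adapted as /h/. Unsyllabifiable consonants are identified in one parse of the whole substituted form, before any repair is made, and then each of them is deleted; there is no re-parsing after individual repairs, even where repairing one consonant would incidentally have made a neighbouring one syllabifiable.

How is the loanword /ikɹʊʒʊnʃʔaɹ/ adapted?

Substitution: /k/ → /h/, giving /ihɹʊʒʊnʃʔaɹ/.
Syllabifying with onset maximization leaves /h/, /ʃ/, /ɹ/ stranded (only a nasal (/m/, /n/, or /ŋ/) is licensed in coda position; onsets are limited to one consonant).
Deleting the stranded consonants removes /h/, /ʃ/, /ɹ/.

iɹʊʒʊnʔa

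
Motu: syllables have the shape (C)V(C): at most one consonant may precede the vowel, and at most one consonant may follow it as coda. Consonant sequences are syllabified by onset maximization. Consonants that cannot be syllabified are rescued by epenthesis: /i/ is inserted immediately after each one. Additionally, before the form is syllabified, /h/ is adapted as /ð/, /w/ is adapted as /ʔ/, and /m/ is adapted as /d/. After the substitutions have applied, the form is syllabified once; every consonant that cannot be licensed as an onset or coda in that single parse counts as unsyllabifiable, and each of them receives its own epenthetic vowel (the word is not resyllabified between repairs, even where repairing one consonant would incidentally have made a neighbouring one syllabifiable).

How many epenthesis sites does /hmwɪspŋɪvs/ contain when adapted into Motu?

4

After substitution the input is /ðdʔɪspŋɪvs/.
The unsyllabifiable consonants are /ð/, /d/, /p/, /s/; each receives one epenthetic vowel.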